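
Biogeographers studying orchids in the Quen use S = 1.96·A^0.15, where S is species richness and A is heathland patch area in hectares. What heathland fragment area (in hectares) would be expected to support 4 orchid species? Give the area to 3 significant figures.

116 hectares

4 = 1.96 × A^0.15  ⇒  A^0.15 = 4/1.96 = 2.041
ln A = ln(2.041) / 0.15 = 0.7133 / 0.15 = 4.7557
A = e^4.7557 ≈ 116.2 hectares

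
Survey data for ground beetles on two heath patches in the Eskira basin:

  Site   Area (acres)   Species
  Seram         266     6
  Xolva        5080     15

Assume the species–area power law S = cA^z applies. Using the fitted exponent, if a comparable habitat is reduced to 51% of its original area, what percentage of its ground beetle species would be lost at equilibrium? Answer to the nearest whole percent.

z = ln(15/6) / ln(5080/266) = 0.9163 / 2.9496 = 0.3107
S_new/S_old = (A_new/A_old)^z = 0.51^0.3107 = exp(0.3107 × -0.6733) = 0.8113
Fraction lost = 1 − 0.8113 = 0.1887

19%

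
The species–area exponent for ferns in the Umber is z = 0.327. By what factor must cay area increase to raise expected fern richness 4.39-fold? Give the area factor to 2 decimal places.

(A₂/A₁)^0.327 = 4.39, so A₂/A₁ = 4.39^(1/0.327) = 4.39^3.058
ln(A₂/A₁) = ln 4.39 / 0.327 = 1.4793 / 0.327 = 4.5239
A₂/A₁ = e^4.5239 ≈ 92.2

92.20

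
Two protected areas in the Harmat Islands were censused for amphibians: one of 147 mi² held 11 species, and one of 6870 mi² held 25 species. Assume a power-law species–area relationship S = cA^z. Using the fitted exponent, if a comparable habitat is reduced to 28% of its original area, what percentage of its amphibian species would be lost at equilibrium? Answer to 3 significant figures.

z = ln(25/11) / ln(6870/147) = 0.8210 / 3.8445 = 0.2135
S_new/S_old = (A_new/A_old)^z = 0.28^0.2135 = exp(0.2135 × -1.2730) = 0.762
Fraction lost = 1 − 0.762 = 0.238

23.8%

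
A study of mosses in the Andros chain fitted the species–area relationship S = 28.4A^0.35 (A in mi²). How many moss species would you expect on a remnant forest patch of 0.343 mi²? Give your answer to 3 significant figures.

S = 28.4 × 0.343^0.35
ln S = ln 28.4 + 0.35 × ln 0.343 = 3.3464 + 0.35 × -1.0700 = 2.9719
S = e^2.9719 ≈ 19.53

19.5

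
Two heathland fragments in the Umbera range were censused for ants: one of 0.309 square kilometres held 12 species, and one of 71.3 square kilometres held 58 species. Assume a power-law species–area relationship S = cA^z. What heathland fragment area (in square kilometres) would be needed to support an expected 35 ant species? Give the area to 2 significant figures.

12 square kilometres

z = ln(58/12) / ln(71.3/0.309) = 1.5755 / 5.4413 = 0.2896
c = 12 / 0.309^0.2896 = 12 / 0.7117 = 16.86
A = (35/16.86)^(1/0.2896) ⇒ ln A = ln(2.076)/0.2896 = 2.5225
A = e^2.5225 ≈ 12.46 square kilometres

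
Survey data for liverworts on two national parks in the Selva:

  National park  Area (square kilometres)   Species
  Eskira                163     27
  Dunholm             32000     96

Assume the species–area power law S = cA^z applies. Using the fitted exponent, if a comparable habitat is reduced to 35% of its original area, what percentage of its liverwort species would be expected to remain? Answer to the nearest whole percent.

78%

z = ln(96/27) / ln(32000/163) = 1.2685 / 5.2797 = 0.2403
S_new/S_old = (A_new/A_old)^z = 0.35^0.2403 = exp(0.2403 × -1.0498) = 0.7771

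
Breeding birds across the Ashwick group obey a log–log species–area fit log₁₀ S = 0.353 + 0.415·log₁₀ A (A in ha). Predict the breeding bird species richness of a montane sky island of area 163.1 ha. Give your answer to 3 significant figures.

S = 2.254 × 163.1^0.415
ln S = ln 2.254 + 0.415 × ln 163.1 = 0.8128 + 0.415 × 5.0944 = 2.9270
S = e^2.9270 ≈ 18.67

18.7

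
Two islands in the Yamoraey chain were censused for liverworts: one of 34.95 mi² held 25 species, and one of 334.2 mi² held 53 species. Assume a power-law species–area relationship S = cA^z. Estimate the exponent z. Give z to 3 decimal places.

Taking logs: ln S = ln c + z ln A, so z = (ln S₂ − ln S₁)/(ln A₂ − ln A₁).
z = ln(53/25) / ln(334.2/34.95) = ln(2.12) / ln(9.562) = 0.7514 / 2.2578 = 0.3328

0.333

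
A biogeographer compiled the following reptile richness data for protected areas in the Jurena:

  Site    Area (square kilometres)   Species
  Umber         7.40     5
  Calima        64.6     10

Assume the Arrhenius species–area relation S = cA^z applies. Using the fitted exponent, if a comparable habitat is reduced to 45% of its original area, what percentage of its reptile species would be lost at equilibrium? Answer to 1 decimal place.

22.5%

z = ln(10/5) / ln(64.6/7.4) = 0.6931 / 2.1667 = 0.3199
S_new/S_old = (A_new/A_old)^z = 0.45^0.3199 = exp(0.3199 × -0.7985) = 0.7746
Fraction lost = 1 − 0.7746 = 0.2254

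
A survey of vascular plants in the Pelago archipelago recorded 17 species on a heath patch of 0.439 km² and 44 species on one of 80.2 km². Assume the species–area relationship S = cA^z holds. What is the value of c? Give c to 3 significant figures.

z = ln(S₂/S₁) / ln(A₂/A₁) = ln(44/17) / ln(80.2/0.439) = 0.9510 / 5.2078 = 0.1826
c = S₁ / A₁^z = 17 / 0.439^0.1826 = 17 / 0.8604 = 19.76

19.8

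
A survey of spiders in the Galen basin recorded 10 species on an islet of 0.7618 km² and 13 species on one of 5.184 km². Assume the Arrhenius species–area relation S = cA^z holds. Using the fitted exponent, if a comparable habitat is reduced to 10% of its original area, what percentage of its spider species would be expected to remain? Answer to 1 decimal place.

73.0%

z = ln(13/10) / ln(5.184/0.7618) = 0.2624 / 1.9176 = 0.1368
S_new/S_old = (A_new/A_old)^z = 0.1^0.1368 = exp(0.1368 × -2.3026) = 0.7298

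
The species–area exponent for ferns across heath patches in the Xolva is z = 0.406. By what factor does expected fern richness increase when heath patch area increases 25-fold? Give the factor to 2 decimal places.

S₂/S₁ = (A₂/A₁)^z = 25^0.406
ln(S₂/S₁) = 0.406 × ln 25 = 0.406 × 3.2189 = 1.3069
S₂/S₁ = e^1.3069 ≈ 3.695

3.69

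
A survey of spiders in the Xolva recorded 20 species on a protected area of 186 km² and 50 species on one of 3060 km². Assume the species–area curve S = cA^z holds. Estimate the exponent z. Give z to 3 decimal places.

0.327

Taking logs: ln S = ln c + z ln A, so z = (ln S₂ − ln S₁)/(ln A₂ − ln A₁).
z = ln(50/20) / ln(3060/186) = ln(2.5) / ln(16.45) = 0.9163 / 2.8004 = 0.3272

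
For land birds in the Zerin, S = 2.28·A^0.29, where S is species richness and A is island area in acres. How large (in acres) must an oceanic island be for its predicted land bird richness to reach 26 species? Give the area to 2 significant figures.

4400 acres

26 = 2.28 × A^0.29  ⇒  A^0.29 = 26/2.28 = 11.4
ln A = ln(11.4) / 0.29 = 2.4339 / 0.29 = 8.3928
A = e^8.3928 ≈ 4415 acres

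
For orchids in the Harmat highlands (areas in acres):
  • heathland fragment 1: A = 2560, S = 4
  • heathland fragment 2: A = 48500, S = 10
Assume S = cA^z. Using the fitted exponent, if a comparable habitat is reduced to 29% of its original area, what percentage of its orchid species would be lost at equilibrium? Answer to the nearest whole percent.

z = ln(10/4) / ln(48500/2560) = 0.9163 / 2.9416 = 0.3115
S_new/S_old = (A_new/A_old)^z = 0.29^0.3115 = exp(0.3115 × -1.2379) = 0.68
Fraction lost = 1 − 0.68 = 0.32

32%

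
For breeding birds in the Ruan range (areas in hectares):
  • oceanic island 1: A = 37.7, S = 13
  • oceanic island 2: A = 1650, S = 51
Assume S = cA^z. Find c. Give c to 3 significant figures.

z = ln(S₂/S₁) / ln(A₂/A₁) = ln(51/13) / ln(1650/37.7) = 1.3669 / 3.7789 = 0.3617
c = S₁ / A₁^z = 13 / 37.7^0.3617 = 13 / 3.717 = 3.497

3.50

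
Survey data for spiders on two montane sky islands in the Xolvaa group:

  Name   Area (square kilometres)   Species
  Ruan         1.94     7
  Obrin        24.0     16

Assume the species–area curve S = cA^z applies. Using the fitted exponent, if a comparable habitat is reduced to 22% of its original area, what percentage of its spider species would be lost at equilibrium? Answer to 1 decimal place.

z = ln(16/7) / ln(24/1.94) = 0.8267 / 2.5154 = 0.3287
S_new/S_old = (A_new/A_old)^z = 0.22^0.3287 = exp(0.3287 × -1.5141) = 0.608
Fraction lost = 1 − 0.608 = 0.392

39.2%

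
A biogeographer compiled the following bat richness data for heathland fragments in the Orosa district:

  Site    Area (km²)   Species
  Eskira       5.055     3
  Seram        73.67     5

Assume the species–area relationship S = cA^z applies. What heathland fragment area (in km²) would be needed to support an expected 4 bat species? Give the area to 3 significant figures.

z = ln(5/3) / ln(73.67/5.055) = 0.5108 / 2.6792 = 0.1907
c = 3 / 5.055^0.1907 = 3 / 1.362 = 2.203
A = (4/2.203)^(1/0.1907) ⇒ ln A = ln(1.816)/0.1907 = 3.1292
A = e^3.1292 ≈ 22.86 km²

22.9 km²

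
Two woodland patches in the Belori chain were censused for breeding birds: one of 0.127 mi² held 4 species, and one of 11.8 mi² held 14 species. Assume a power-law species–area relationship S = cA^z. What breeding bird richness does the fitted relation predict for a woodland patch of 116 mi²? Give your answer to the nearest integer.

26

z = ln(14/4) / ln(11.8/0.127) = 1.2528 / 4.5317 = 0.2764
c = 4 / 0.127^0.2764 = 4 / 0.5653 = 7.076
S₃ = 7.076 × 116^0.2764 = 7.076 × 3.721 ≈ 26.33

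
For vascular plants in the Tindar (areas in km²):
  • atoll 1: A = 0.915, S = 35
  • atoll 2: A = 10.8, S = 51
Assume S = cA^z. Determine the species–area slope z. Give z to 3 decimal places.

0.153

Taking logs: ln S = ln c + z ln A, so z = (ln S₂ − ln S₁)/(ln A₂ − ln A₁).
z = ln(51/35) / ln(10.8/0.915) = ln(1.457) / ln(11.8) = 0.3765 / 2.4684 = 0.1525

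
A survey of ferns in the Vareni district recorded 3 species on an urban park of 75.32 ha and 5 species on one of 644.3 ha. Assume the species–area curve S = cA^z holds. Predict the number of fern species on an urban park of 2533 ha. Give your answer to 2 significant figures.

z = ln(5/3) / ln(644.3/75.32) = 0.5108 / 2.1464 = 0.2380
c = 3 / 75.32^0.2380 = 3 / 2.797 = 1.073
S₃ = 1.073 × 2533^0.2380 = 1.073 × 6.457 ≈ 6.926

6.9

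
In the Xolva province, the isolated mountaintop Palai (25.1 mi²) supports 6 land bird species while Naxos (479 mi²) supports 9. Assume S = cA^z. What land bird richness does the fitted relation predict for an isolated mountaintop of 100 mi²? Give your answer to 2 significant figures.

7.3

z = ln(9/6) / ln(479/25.1) = 0.4055 / 2.9488 = 0.1375
c = 6 / 25.1^0.1375 = 6 / 1.558 = 3.852
S₃ = 3.852 × 100^0.1375 = 3.852 × 1.884 ≈ 7.256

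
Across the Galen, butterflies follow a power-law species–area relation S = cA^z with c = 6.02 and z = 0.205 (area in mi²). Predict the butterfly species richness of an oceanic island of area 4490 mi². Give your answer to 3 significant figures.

33.8

S = 6.02 × 4490^0.205 = 6.02 × 5.607 ≈ 33.75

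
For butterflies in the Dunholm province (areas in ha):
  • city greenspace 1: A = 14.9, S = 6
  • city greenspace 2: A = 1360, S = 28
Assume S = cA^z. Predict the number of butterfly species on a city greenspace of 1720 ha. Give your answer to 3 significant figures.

z = ln(28/6) / ln(1360/14.9) = 1.5404 / 4.5139 = 0.3413
c = 6 / 14.9^0.3413 = 6 / 2.514 = 2.387
S₃ = 2.387 × 1720^0.3413 = 2.387 × 12.71 ≈ 30.34

30.3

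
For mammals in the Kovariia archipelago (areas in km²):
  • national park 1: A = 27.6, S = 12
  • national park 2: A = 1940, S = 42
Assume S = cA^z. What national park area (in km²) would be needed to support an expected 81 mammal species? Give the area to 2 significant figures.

18000 km²

z = ln(42/12) / ln(1940/27.6) = 1.2528 / 4.2526 = 0.2946
c = 12 / 27.6^0.2946 = 12 / 2.657 = 4.516
A = (81/4.516)^(1/0.2946) ⇒ ln A = ln(17.94)/0.2946 = 9.7999
A = e^9.7999 ≈ 18033 km²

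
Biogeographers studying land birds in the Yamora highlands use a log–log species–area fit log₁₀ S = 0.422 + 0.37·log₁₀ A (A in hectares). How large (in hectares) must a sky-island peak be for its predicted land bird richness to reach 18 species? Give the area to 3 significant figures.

18 = 2.642 × A^0.37  ⇒  A^0.37 = 18/2.642 = 6.812
ln A = ln(6.812) / 0.37 = 1.9187 / 0.37 = 5.1856
A = e^5.1856 ≈ 178.7 hectares

179 hectares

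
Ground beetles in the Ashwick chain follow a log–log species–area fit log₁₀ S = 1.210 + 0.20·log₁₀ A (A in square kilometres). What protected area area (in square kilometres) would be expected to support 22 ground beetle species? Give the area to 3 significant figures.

4.59 square kilometres

22 = 16.22 × A^0.2  ⇒  A^0.2 = 22/16.22 = 1.357
ln A = ln(1.357) / 0.2 = 0.3049 / 0.2 = 1.5246
A = e^1.5246 ≈ 4.593 square kilometres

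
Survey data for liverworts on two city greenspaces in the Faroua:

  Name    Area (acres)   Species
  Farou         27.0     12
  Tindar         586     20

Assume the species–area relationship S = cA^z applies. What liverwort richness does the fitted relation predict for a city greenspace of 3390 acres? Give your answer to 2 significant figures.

27

z = ln(20/12) / ln(586/27) = 0.5108 / 3.0775 = 0.1660
c = 12 / 27^0.1660 = 12 / 1.728 = 6.944
S₃ = 6.944 × 3390^0.1660 = 6.944 × 3.855 ≈ 26.76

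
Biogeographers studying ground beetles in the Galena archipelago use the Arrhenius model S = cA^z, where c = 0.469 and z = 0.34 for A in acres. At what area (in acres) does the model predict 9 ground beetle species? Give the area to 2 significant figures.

5900 acres

9 = 0.469 × A^0.34  ⇒  A^0.34 = 9/0.469 = 19.19
ln A = ln(19.19) / 0.34 = 2.9544 / 0.34 = 8.6893
A = e^8.6893 ≈ 5939 acres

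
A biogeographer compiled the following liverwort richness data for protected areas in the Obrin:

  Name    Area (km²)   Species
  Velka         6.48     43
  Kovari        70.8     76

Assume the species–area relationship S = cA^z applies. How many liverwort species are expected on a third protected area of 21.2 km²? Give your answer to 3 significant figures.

z = ln(76/43) / ln(70.8/6.48) = 0.5695 / 2.3911 = 0.2382
c = 43 / 6.48^0.2382 = 43 / 1.561 = 27.55
S₃ = 27.55 × 21.2^0.2382 = 27.55 × 2.07 ≈ 57.03

57.0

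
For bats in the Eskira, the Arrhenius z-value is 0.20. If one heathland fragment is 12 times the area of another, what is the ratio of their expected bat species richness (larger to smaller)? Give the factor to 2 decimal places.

S₂/S₁ = (A₂/A₁)^z = 12^0.2
ln(S₂/S₁) = 0.2 × ln 12 = 0.2 × 2.4849 = 0.4970
S₂/S₁ = e^0.4970 ≈ 1.644

1.64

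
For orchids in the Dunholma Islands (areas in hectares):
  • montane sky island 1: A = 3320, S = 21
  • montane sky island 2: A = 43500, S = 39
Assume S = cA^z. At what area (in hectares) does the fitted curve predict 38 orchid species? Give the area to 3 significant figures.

39000 hectares

z = ln(39/21) / ln(43500/3320) = 0.6190 / 2.5728 = 0.2406
c = 21 / 3320^0.2406 = 21 / 7.034 = 2.985
A = (38/2.985)^(1/0.2406) ⇒ ln A = ln(12.73)/0.2406 = 10.5726
A = e^10.5726 ≈ 39048 hectares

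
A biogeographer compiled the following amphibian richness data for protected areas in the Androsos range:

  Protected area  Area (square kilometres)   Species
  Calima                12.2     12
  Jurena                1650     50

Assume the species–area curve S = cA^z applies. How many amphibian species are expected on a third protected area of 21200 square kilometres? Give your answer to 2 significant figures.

z = ln(50/12) / ln(1650/12.2) = 1.4271 / 4.9071 = 0.2908
c = 12 / 12.2^0.2908 = 12 / 2.07 = 5.797
S₃ = 5.797 × 21200^0.2908 = 5.797 × 18.12 ≈ 105.1

110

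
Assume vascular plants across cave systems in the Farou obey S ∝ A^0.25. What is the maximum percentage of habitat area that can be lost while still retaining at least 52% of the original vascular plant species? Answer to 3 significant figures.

Need (A_new/A_old)^0.25 = 0.52, so A_new/A_old = 0.52^(1/0.25) = 0.52^4
ln(A_new/A_old) = ln 0.52 / 0.25 = -0.6539 / 0.25 = -2.6157
A_new/A_old = e^-2.6157 ≈ 0.07312
Fraction that can be lost = 1 − 0.07312 = 0.9269

92.7%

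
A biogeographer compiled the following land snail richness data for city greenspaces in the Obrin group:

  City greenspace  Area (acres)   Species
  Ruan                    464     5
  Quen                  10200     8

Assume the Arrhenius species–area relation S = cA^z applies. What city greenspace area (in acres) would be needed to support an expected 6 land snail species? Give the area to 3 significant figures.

1540 acres

z = ln(8/5) / ln(10200/464) = 0.4700 / 3.0903 = 0.1521
c = 5 / 464^0.1521 = 5 / 2.544 = 1.965
A = (6/1.965)^(1/0.1521) ⇒ ln A = ln(3.053)/0.1521 = 7.3386
A = e^7.3386 ≈ 1539 acres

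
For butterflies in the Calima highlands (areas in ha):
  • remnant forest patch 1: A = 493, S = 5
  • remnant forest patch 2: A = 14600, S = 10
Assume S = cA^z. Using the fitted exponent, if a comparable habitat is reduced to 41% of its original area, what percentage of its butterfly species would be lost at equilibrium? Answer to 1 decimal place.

z = ln(10/5) / ln(14600/493) = 0.6931 / 3.3883 = 0.2046
S_new/S_old = (A_new/A_old)^z = 0.41^0.2046 = exp(0.2046 × -0.8916) = 0.8333
Fraction lost = 1 − 0.8333 = 0.1667

16.7%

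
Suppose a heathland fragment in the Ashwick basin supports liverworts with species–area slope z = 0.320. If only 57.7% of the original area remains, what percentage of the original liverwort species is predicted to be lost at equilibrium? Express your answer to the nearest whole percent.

S_new/S_old = (A_new/A_old)^z = 0.577^0.32
= exp(0.32 × ln 0.577) = exp(0.32 × -0.5499) = exp(-0.1760) ≈ 0.8386
Fraction lost = 1 − 0.8386 = 0.1614

16%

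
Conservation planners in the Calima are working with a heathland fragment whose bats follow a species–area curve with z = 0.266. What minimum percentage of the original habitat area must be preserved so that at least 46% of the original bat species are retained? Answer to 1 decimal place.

Need (A_new/A_old)^0.266 = 0.46, so A_new/A_old = 0.46^(1/0.266) = 0.46^3.759
ln(A_new/A_old) = ln 0.46 / 0.266 = -0.7765 / 0.266 = -2.9193
A_new/A_old = e^-2.9193 ≈ 0.05397

5.4%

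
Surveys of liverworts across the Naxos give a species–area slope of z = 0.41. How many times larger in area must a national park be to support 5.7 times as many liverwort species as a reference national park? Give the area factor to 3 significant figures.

69.8

(A₂/A₁)^0.41 = 5.7, so A₂/A₁ = 5.7^(1/0.41) = 5.7^2.439
ln(A₂/A₁) = ln 5.7 / 0.41 = 1.7405 / 0.41 = 4.2450
A₂/A₁ = e^4.2450 ≈ 69.76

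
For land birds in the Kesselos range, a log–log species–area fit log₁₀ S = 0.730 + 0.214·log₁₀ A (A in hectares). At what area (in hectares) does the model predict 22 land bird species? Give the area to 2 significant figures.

730 hectares

22 = 5.37 × A^0.214  ⇒  A^0.214 = 22/5.37 = 4.097
ln A = ln(4.097) / 0.214 = 1.4102 / 0.214 = 6.5895
A = e^6.5895 ≈ 727.4 hectares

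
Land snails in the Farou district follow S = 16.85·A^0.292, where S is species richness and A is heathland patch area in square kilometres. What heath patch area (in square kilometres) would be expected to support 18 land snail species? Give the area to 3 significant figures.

18 = 16.85 × A^0.292  ⇒  A^0.292 = 18/16.85 = 1.068
ln A = ln(1.068) / 0.292 = 0.0660 / 0.292 = 0.2261
A = e^0.2261 ≈ 1.254 square kilometres

1.25 square kilometres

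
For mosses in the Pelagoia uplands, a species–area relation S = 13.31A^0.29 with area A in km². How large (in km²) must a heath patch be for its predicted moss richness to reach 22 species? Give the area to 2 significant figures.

22 = 13.31 × A^0.29  ⇒  A^0.29 = 22/13.31 = 1.653
ln A = ln(1.653) / 0.29 = 0.5025 / 0.29 = 1.7329
A = e^1.7329 ≈ 5.657 km²

5.7 km²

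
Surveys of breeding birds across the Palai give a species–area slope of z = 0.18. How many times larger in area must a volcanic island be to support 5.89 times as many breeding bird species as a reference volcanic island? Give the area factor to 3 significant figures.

(A₂/A₁)^0.18 = 5.89, so A₂/A₁ = 5.89^(1/0.18) = 5.89^5.556
ln(A₂/A₁) = ln 5.89 / 0.18 = 1.7733 / 0.18 = 9.8514
A₂/A₁ = e^9.8514 ≈ 18985

19000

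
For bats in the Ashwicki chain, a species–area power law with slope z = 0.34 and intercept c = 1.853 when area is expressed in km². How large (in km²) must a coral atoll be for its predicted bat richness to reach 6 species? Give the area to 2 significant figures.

6 = 1.853 × A^0.34  ⇒  A^0.34 = 6/1.853 = 3.238
ln A = ln(3.238) / 0.34 = 1.1750 / 0.34 = 3.4557
A = e^3.4557 ≈ 31.68 km²

32 km²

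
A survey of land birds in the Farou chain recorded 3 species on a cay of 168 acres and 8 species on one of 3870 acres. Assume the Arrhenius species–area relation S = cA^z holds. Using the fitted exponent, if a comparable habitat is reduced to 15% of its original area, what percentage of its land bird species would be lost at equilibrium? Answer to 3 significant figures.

44.7%

z = ln(8/3) / ln(3870/168) = 0.9808 / 3.1370 = 0.3127
S_new/S_old = (A_new/A_old)^z = 0.15^0.3127 = exp(0.3127 × -1.8971) = 0.5526
Fraction lost = 1 − 0.5526 = 0.4474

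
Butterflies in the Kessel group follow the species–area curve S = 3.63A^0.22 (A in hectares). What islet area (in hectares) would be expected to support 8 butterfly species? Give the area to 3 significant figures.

8 = 3.63 × A^0.22  ⇒  A^0.22 = 8/3.63 = 2.204
ln A = ln(2.204) / 0.22 = 0.7902 / 0.22 = 3.5919
A = e^3.5919 ≈ 36.3 hectares

36.3 hectares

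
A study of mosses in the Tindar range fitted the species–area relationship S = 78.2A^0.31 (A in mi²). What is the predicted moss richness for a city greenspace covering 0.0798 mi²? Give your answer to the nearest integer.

S = 78.2 × 0.0798^0.31 = 78.2 × 0.4567 ≈ 35.71

36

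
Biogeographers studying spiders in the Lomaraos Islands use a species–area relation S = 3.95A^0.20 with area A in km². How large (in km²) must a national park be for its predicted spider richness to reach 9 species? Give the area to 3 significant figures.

61.4 km²

9 = 3.95 × A^0.2  ⇒  A^0.2 = 9/3.95 = 2.278
ln A = ln(2.278) / 0.2 = 0.8235 / 0.2 = 4.1175
A = e^4.1175 ≈ 61.41 km²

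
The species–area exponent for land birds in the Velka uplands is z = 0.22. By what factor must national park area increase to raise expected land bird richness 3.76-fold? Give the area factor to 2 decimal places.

(A₂/A₁)^0.22 = 3.76, so A₂/A₁ = 3.76^(1/0.22) = 3.76^4.545
ln(A₂/A₁) = ln 3.76 / 0.22 = 1.3244 / 0.22 = 6.0201
A₂/A₁ = e^6.0201 ≈ 411.6

411.61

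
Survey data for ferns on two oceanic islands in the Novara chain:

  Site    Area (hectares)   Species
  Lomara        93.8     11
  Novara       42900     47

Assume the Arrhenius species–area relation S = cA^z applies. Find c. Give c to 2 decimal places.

z = ln(S₂/S₁) / ln(A₂/A₁) = ln(47/11) / ln(42900/93.8) = 1.4523 / 6.1255 = 0.2371
c = S₁ / A₁^z = 11 / 93.8^0.2371 = 11 / 2.935 = 3.748

3.75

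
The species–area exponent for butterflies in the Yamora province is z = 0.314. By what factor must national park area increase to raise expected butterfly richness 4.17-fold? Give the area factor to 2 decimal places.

(A₂/A₁)^0.314 = 4.17, so A₂/A₁ = 4.17^(1/0.314) = 4.17^3.185
ln(A₂/A₁) = ln 4.17 / 0.314 = 1.4279 / 0.314 = 4.5475
A₂/A₁ = e^4.5475 ≈ 94.4

94.40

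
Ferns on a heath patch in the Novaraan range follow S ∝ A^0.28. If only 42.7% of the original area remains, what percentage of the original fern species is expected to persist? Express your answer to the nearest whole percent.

S_new/S_old = (A_new/A_old)^z = 0.427^0.28
= exp(0.28 × ln 0.427) = exp(0.28 × -0.8510) = exp(-0.2383) ≈ 0.788

79%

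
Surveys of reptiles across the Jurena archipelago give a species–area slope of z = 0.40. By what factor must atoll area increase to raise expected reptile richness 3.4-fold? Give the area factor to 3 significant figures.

(A₂/A₁)^0.4 = 3.4, so A₂/A₁ = 3.4^(1/0.4) = 3.4^2.5
ln(A₂/A₁) = ln 3.4 / 0.4 = 1.2238 / 0.4 = 3.0594
A₂/A₁ = e^3.0594 ≈ 21.32

21.3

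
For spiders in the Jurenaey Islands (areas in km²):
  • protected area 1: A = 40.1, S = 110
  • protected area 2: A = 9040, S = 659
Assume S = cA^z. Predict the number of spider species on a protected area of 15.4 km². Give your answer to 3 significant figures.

z = ln(659/110) / ln(9040/40.1) = 1.7902 / 5.4180 = 0.3304
c = 110 / 40.1^0.3304 = 110 / 3.386 = 32.48
S₃ = 32.48 × 15.4^0.3304 = 32.48 × 2.468 ≈ 80.18

80.2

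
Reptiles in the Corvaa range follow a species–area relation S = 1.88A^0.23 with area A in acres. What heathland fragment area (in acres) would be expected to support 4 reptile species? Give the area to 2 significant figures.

27 acres

4 = 1.88 × A^0.23  ⇒  A^0.23 = 4/1.88 = 2.128
ln A = ln(2.128) / 0.23 = 0.7550 / 0.23 = 3.2827
A = e^3.2827 ≈ 26.65 acres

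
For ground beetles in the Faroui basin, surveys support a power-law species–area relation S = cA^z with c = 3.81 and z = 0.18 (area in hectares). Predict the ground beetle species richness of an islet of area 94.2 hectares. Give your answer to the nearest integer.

S = 3.81 × 94.2^0.18
ln S = ln 3.81 + 0.18 × ln 94.2 = 1.3376 + 0.18 × 4.5454 = 2.1558
S = e^2.1558 ≈ 8.635

9 species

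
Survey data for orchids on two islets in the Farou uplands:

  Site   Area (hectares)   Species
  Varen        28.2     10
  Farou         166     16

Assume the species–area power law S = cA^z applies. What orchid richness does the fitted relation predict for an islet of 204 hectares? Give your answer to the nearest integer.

17

z = ln(16/10) / ln(166/28.2) = 0.4700 / 1.7727 = 0.2651
c = 10 / 28.2^0.2651 = 10 / 2.424 = 4.126
S₃ = 4.126 × 204^0.2651 = 4.126 × 4.096 ≈ 16.9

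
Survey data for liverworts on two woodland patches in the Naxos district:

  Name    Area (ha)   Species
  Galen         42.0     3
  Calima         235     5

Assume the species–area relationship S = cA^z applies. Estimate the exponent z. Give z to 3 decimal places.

0.297

Taking logs: ln S = ln c + z ln A, so z = (ln S₂ − ln S₁)/(ln A₂ − ln A₁).
z = ln(5/3) / ln(235/42) = ln(1.667) / ln(5.595) = 0.5108 / 1.7219 = 0.2967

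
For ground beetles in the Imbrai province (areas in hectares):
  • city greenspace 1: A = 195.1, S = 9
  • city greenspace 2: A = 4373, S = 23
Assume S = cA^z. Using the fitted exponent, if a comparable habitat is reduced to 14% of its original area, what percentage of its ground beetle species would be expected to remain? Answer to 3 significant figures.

z = ln(23/9) / ln(4373/195.1) = 0.9383 / 3.1097 = 0.3017
S_new/S_old = (A_new/A_old)^z = 0.14^0.3017 = exp(0.3017 × -1.9661) = 0.5525

55.3%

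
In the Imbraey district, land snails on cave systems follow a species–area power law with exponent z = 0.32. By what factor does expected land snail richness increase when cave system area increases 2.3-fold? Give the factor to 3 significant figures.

1.31

S₂/S₁ = (A₂/A₁)^z = 2.3^0.32
ln(S₂/S₁) = 0.32 × ln 2.3 = 0.32 × 0.8329 = 0.2665
S₂/S₁ = e^0.2665 ≈ 1.305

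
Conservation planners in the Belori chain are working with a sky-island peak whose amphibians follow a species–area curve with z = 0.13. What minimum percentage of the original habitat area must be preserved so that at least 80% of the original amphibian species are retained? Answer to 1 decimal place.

18.0%

Need (A_new/A_old)^0.13 = 0.8, so A_new/A_old = 0.8^(1/0.13) = 0.8^7.692
ln(A_new/A_old) = ln 0.8 / 0.13 = -0.2231 / 0.13 = -1.7165
A_new/A_old = e^-1.7165 ≈ 0.1797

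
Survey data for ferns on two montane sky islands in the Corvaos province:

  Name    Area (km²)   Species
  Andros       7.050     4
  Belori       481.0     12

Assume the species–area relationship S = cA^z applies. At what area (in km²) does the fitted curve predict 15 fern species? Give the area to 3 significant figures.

z = ln(12/4) / ln(481/7.05) = 1.0986 / 4.2228 = 0.2602
c = 4 / 7.05^0.2602 = 4 / 1.662 = 2.407
A = (15/2.407)^(1/0.2602) ⇒ ln A = ln(6.233)/0.2602 = 7.0336
A = e^7.0336 ≈ 1134 km²

1130 km²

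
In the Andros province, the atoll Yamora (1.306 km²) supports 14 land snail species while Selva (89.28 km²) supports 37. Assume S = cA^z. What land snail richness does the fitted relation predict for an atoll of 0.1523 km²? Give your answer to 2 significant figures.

z = ln(37/14) / ln(89.28/1.306) = 0.9719 / 4.2248 = 0.2300
c = 14 / 1.306^0.2300 = 14 / 1.063 = 13.17
S₃ = 13.17 × 0.1523^0.2300 = 13.17 × 0.6486 ≈ 8.54

8.5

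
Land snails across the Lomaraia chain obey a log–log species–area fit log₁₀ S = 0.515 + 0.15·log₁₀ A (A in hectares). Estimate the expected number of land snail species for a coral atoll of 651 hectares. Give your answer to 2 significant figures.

8.7

S = 3.273 × 651^0.15 = 3.273 × 2.643 ≈ 8.65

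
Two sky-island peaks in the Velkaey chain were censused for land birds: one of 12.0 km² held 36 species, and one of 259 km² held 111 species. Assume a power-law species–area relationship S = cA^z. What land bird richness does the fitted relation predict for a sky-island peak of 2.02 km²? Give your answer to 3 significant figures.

18.7

z = ln(111/36) / ln(259/12) = 1.1260 / 3.0719 = 0.3665
c = 36 / 12^0.3665 = 36 / 2.486 = 14.48
S₃ = 14.48 × 2.02^0.3665 = 14.48 × 1.294 ≈ 18.74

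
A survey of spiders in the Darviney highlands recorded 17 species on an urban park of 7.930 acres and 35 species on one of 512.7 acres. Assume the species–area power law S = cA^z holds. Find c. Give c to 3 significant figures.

11.9

z = ln(S₂/S₁) / ln(A₂/A₁) = ln(35/17) / ln(512.7/7.93) = 0.7221 / 4.1690 = 0.1732
c = S₁ / A₁^z = 17 / 7.93^0.1732 = 17 / 1.431 = 11.88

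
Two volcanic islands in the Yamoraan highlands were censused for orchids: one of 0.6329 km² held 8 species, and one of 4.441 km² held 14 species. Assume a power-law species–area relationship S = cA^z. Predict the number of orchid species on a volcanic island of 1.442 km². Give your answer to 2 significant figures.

10

z = ln(14/8) / ln(4.441/0.6329) = 0.5596 / 1.9483 = 0.2872
c = 8 / 0.6329^0.2872 = 8 / 0.8769 = 9.123
S₃ = 9.123 × 1.442^0.2872 = 9.123 × 1.111 ≈ 10.13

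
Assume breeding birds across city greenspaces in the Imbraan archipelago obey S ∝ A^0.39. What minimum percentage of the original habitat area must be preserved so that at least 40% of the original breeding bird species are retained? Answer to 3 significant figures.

9.54%

Need (A_new/A_old)^0.39 = 0.4, so A_new/A_old = 0.4^(1/0.39) = 0.4^2.564
ln(A_new/A_old) = ln 0.4 / 0.39 = -0.9163 / 0.39 = -2.3495
A_new/A_old = e^-2.3495 ≈ 0.09542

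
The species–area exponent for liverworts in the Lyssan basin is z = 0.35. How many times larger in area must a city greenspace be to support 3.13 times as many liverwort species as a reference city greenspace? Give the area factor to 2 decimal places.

26.05

(A₂/A₁)^0.35 = 3.13, so A₂/A₁ = 3.13^(1/0.35) = 3.13^2.857
ln(A₂/A₁) = ln 3.13 / 0.35 = 1.1410 / 0.35 = 3.2601
A₂/A₁ = e^3.2601 ≈ 26.05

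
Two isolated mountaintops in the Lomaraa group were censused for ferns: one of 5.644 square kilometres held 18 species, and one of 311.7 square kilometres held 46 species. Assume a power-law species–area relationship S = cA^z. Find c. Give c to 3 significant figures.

z = ln(S₂/S₁) / ln(A₂/A₁) = ln(46/18) / ln(311.7/5.644) = 0.9383 / 4.0114 = 0.2339
c = S₁ / A₁^z = 18 / 5.644^0.2339 = 18 / 1.499 = 12.01

12.0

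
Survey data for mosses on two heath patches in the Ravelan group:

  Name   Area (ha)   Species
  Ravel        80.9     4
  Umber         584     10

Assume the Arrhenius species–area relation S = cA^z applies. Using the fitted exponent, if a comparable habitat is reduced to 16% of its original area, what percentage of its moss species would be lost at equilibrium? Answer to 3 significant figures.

z = ln(10/4) / ln(584/80.9) = 0.9163 / 1.9767 = 0.4635
S_new/S_old = (A_new/A_old)^z = 0.16^0.4635 = exp(0.4635 × -1.8326) = 0.4276
Fraction lost = 1 − 0.4276 = 0.5724

57.2%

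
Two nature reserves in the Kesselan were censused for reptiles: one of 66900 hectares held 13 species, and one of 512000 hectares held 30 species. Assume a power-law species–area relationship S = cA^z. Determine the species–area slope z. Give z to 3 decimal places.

Taking logs: ln S = ln c + z ln A, so z = (ln S₂ − ln S₁)/(ln A₂ − ln A₁).
z = ln(30/13) / ln(512000/66900) = ln(2.308) / ln(7.653) = 0.8362 / 2.0351 = 0.4109

0.411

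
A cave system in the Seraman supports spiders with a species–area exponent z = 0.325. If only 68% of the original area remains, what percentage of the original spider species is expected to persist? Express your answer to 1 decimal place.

88.2%

S_new/S_old = (A_new/A_old)^z = 0.68^0.325
= exp(0.325 × ln 0.68) = exp(0.325 × -0.3857) = exp(-0.1253) ≈ 0.8822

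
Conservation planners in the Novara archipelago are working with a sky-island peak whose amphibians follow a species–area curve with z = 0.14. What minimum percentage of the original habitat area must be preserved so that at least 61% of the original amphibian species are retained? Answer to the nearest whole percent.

3%

Need (A_new/A_old)^0.14 = 0.61, so A_new/A_old = 0.61^(1/0.14) = 0.61^7.143
ln(A_new/A_old) = ln 0.61 / 0.14 = -0.4943 / 0.14 = -3.5307
A_new/A_old = e^-3.5307 ≈ 0.02928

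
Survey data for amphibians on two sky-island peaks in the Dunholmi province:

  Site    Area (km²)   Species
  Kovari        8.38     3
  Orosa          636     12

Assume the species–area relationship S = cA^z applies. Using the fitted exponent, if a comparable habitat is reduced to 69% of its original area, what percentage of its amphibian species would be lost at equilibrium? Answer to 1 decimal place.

11.2%

z = ln(12/3) / ln(636/8.38) = 1.3863 / 4.3294 = 0.3202
S_new/S_old = (A_new/A_old)^z = 0.69^0.3202 = exp(0.3202 × -0.3711) = 0.888
Fraction lost = 1 − 0.888 = 0.112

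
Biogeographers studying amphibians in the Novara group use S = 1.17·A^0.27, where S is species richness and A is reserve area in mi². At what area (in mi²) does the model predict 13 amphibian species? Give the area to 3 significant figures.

13 = 1.17 × A^0.27  ⇒  A^0.27 = 13/1.17 = 11.11
ln A = ln(11.11) / 0.27 = 2.4079 / 0.27 = 8.9183
A = e^8.9183 ≈ 7468 mi²

7470 mi²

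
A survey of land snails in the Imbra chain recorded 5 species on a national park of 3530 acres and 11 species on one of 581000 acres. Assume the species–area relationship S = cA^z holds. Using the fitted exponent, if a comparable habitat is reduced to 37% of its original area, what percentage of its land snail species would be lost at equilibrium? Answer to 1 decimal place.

z = ln(11/5) / ln(581000/3530) = 0.7885 / 5.1035 = 0.1545
S_new/S_old = (A_new/A_old)^z = 0.37^0.1545 = exp(0.1545 × -0.9943) = 0.8576
Fraction lost = 1 − 0.8576 = 0.1424

14.2%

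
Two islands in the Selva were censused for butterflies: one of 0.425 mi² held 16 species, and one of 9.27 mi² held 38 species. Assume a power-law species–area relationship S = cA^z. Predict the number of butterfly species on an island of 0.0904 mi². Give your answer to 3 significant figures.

10.4

z = ln(38/16) / ln(9.27/0.425) = 0.8650 / 3.0824 = 0.2806
c = 16 / 0.425^0.2806 = 16 / 0.7865 = 20.34
S₃ = 20.34 × 0.0904^0.2806 = 20.34 × 0.5094 ≈ 10.36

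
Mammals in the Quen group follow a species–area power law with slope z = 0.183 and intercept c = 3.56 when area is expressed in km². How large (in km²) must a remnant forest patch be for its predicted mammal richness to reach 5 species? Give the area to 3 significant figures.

6.40 km²

5 = 3.56 × A^0.183  ⇒  A^0.183 = 5/3.56 = 1.404
ln A = ln(1.404) / 0.183 = 0.3397 / 0.183 = 1.8562
A = e^1.8562 ≈ 6.399 km²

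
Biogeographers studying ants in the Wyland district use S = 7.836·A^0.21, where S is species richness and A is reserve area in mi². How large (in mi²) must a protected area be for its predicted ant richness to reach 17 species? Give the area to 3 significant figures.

17 = 7.836 × A^0.21  ⇒  A^0.21 = 17/7.836 = 2.169
ln A = ln(2.169) / 0.21 = 0.7745 / 0.21 = 3.6880
A = e^3.6880 ≈ 39.97 mi²

40.0 mi²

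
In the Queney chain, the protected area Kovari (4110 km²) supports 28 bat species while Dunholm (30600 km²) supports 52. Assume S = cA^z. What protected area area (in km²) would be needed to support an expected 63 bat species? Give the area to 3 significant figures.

57000 km²

z = ln(52/28) / ln(30600/4110) = 0.6190 / 2.0076 = 0.3084
c = 28 / 4110^0.3084 = 28 / 13.01 = 2.152
A = (63/2.152)^(1/0.3084) ⇒ ln A = ln(29.28)/0.3084 = 10.9511
A = e^10.9511 ≈ 57015 km²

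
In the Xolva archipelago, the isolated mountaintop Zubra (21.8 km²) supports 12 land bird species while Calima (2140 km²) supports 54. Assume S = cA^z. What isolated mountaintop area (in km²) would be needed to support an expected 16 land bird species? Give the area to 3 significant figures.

z = ln(54/12) / ln(2140/21.8) = 1.5041 / 4.5867 = 0.3279
c = 12 / 21.8^0.3279 = 12 / 2.747 = 4.368
A = (16/4.368)^(1/0.3279) ⇒ ln A = ln(3.663)/0.3279 = 3.9592
A = e^3.9592 ≈ 52.41 km²

52.4 km²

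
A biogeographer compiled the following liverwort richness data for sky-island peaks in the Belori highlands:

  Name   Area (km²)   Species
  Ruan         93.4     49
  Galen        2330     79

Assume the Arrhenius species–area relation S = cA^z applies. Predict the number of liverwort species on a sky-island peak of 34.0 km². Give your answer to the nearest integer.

z = ln(79/49) / ln(2330/93.4) = 0.4776 / 3.2167 = 0.1485
c = 49 / 93.4^0.1485 = 49 / 1.961 = 24.98
S₃ = 24.98 × 34^0.1485 = 24.98 × 1.688 ≈ 42.17

42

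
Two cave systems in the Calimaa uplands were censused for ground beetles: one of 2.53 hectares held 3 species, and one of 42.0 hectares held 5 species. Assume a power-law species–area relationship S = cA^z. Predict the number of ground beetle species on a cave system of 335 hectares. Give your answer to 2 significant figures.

z = ln(5/3) / ln(42/2.53) = 0.5108 / 2.8095 = 0.1818
c = 3 / 2.53^0.1818 = 3 / 1.184 = 2.534
S₃ = 2.534 × 335^0.1818 = 2.534 × 2.878 ≈ 7.294

7.3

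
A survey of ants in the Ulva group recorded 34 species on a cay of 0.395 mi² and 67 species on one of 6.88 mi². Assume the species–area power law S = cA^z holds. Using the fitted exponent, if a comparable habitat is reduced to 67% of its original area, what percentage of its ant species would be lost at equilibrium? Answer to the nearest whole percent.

z = ln(67/34) / ln(6.88/0.395) = 0.6783 / 2.8575 = 0.2374
S_new/S_old = (A_new/A_old)^z = 0.67^0.2374 = exp(0.2374 × -0.4005) = 0.9093
Fraction lost = 1 − 0.9093 = 0.09069

9%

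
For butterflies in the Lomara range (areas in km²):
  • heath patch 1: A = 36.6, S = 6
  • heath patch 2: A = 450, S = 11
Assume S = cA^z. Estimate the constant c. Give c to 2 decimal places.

z = ln(S₂/S₁) / ln(A₂/A₁) = ln(11/6) / ln(450/36.6) = 0.6061 / 2.5092 = 0.2416
c = S₁ / A₁^z = 6 / 36.6^0.2416 = 6 / 2.386 = 2.515

2.51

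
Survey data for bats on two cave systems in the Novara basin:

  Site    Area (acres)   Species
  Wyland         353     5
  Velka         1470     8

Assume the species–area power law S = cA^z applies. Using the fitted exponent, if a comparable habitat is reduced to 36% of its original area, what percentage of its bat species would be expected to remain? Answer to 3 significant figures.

71.4%

z = ln(8/5) / ln(1470/353) = 0.4700 / 1.4265 = 0.3295
S_new/S_old = (A_new/A_old)^z = 0.36^0.3295 = exp(0.3295 × -1.0217) = 0.7142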